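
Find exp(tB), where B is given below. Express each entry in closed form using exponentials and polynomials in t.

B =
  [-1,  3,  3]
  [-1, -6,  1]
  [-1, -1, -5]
e^{tB} =
  [3*t^2*exp(-4*t)/2 + 3*t*exp(-4*t) + exp(-4*t), 3*t*exp(-4*t), 9*t^2*exp(-4*t)/2 + 3*t*exp(-4*t)]
  [-t^2*exp(-4*t) - t*exp(-4*t), -2*t*exp(-4*t) + exp(-4*t), -3*t^2*exp(-4*t) + t*exp(-4*t)]
  [-t^2*exp(-4*t)/2 - t*exp(-4*t), -t*exp(-4*t), -3*t^2*exp(-4*t)/2 - t*exp(-4*t) + exp(-4*t)]

Strategy: write B = P · J · P⁻¹ where J is a Jordan canonical form, so e^{tB} = P · e^{tJ} · P⁻¹, and e^{tJ} can be computed block-by-block.

B has Jordan form
J =
  [-4,  1,  0]
  [ 0, -4,  1]
  [ 0,  0, -4]
(up to reordering of blocks).

Per-block formulas:
  For a 3×3 Jordan block J_3(-4): exp(t · J_3(-4)) = e^(-4t)·(I + t·N + (t^2/2)·N^2), where N is the 3×3 nilpotent shift.

After assembling e^{tJ} and conjugating by P, we get:

e^{tB} =
  [3*t^2*exp(-4*t)/2 + 3*t*exp(-4*t) + exp(-4*t), 3*t*exp(-4*t), 9*t^2*exp(-4*t)/2 + 3*t*exp(-4*t)]
  [-t^2*exp(-4*t) - t*exp(-4*t), -2*t*exp(-4*t) + exp(-4*t), -3*t^2*exp(-4*t) + t*exp(-4*t)]
  [-t^2*exp(-4*t)/2 - t*exp(-4*t), -t*exp(-4*t), -3*t^2*exp(-4*t)/2 - t*exp(-4*t) + exp(-4*t)]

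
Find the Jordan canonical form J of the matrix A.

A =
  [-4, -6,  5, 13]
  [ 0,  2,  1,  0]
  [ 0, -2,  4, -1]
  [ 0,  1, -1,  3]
J_1(-4) ⊕ J_3(3)

The characteristic polynomial is
  det(x·I − A) = x^4 - 5*x^3 - 9*x^2 + 81*x - 108 = (x - 3)^3*(x + 4)

Eigenvalues and multiplicities (the geometric multiplicity of λ is n − rank(A − λI), which equals the number of Jordan blocks for λ):
  λ = -4: algebraic multiplicity = 1, geometric multiplicity = 1
  λ = 3: algebraic multiplicity = 3, geometric multiplicity = 1

Determining the block sizes for each eigenvalue:
  λ = -4: one block (gm = 1), so the single block has size am = 1 → block sizes [1]
  λ = 3: one block (gm = 1), so the single block has size am = 3 → block sizes [3]

Assembling the blocks gives a Jordan form
J =
  [-4, 0, 0, 0]
  [ 0, 3, 1, 0]
  [ 0, 0, 3, 1]
  [ 0, 0, 0, 3]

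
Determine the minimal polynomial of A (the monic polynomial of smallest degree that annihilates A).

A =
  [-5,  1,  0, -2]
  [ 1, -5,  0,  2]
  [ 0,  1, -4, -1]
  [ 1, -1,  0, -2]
x^2 + 8*x + 16

The characteristic polynomial is χ_A(x) = (x + 4)^4, so the eigenvalues are known. The minimal polynomial is
  m_A(x) = Π_λ (x − λ)^{k_λ}
where k_λ is the size of the *largest* Jordan block for λ (equivalently, the smallest k with (A − λI)^k v = 0 for every generalised eigenvector v of λ).

  λ = -4: largest Jordan block has size 2, contributing (x + 4)^2

So m_A(x) = (x + 4)^2 = x^2 + 8*x + 16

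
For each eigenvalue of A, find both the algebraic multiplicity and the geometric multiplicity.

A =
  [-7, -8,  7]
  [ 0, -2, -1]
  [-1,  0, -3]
λ = -4: alg = 3, geom = 1

Step 1 — factor the characteristic polynomial to read off the algebraic multiplicities:
  χ_A(x) = (x + 4)^3

Step 2 — compute geometric multiplicities via the rank-nullity identity g(λ) = n − rank(A − λI):
  rank(A − (-4)·I) = 2, so dim ker(A − (-4)·I) = n − 2 = 1

Summary:
  λ = -4: algebraic multiplicity = 3, geometric multiplicity = 1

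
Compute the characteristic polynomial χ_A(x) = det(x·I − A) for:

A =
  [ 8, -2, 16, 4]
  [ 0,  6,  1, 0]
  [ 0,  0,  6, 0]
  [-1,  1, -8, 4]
x^4 - 24*x^3 + 216*x^2 - 864*x + 1296

Expanding det(x·I − A) (e.g. by cofactor expansion or by noting that A is similar to its Jordan form J, which has the same characteristic polynomial as A) gives
  χ_A(x) = x^4 - 24*x^3 + 216*x^2 - 864*x + 1296
which factors as (x - 6)^4. The eigenvalues (with algebraic multiplicities) are λ = 6 with multiplicity 4.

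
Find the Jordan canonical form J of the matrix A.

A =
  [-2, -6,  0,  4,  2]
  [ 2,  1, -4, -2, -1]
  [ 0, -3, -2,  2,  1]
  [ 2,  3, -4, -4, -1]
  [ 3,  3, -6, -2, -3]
J_3(-2) ⊕ J_1(-2) ⊕ J_1(-2)

The characteristic polynomial is
  det(x·I − A) = x^5 + 10*x^4 + 40*x^3 + 80*x^2 + 80*x + 32 = (x + 2)^5

Eigenvalues and multiplicities (the geometric multiplicity of λ is n − rank(A − λI), which equals the number of Jordan blocks for λ):
  λ = -2: algebraic multiplicity = 5, geometric multiplicity = 3

Determining the block sizes for each eigenvalue:
  λ = -2: with am = 5 and gm = 3, the partition is not yet determined (e.g. several partitions of 5 into 3 parts exist). Let N = A − (-2)·I. Computing rank(N^1) = 2, rank(N^2) = 1, rank(N^3) = 0; the number of blocks of size ≥ j is rank(N^{j−1}) − rank(N^j), giving [3, 1, 1]. So we have 1 block(s) of size 3, 2 block(s) of size 1 → block sizes [3, 1, 1]

Assembling the blocks gives a Jordan form
J =
  [-2,  1,  0,  0,  0]
  [ 0, -2,  1,  0,  0]
  [ 0,  0, -2,  0,  0]
  [ 0,  0,  0, -2,  0]
  [ 0,  0,  0,  0, -2]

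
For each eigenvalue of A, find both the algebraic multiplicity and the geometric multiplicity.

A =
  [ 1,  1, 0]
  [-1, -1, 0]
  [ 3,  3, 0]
λ = 0: alg = 3, geom = 2

Step 1 — factor the characteristic polynomial to read off the algebraic multiplicities:
  χ_A(x) = x^3

Step 2 — compute geometric multiplicities via the rank-nullity identity g(λ) = n − rank(A − λI):
  rank(A − (0)·I) = 1, so dim ker(A − (0)·I) = n − 1 = 2

Summary:
  λ = 0: algebraic multiplicity = 3, geometric multiplicity = 2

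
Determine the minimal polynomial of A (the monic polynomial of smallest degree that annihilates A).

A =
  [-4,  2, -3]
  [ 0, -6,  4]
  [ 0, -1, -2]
x^3 + 12*x^2 + 48*x + 64

The characteristic polynomial is χ_A(x) = (x + 4)^3, so the eigenvalues are known. The minimal polynomial is
  m_A(x) = Π_λ (x − λ)^{k_λ}
where k_λ is the size of the *largest* Jordan block for λ (equivalently, the smallest k with (A − λI)^k v = 0 for every generalised eigenvector v of λ).

  λ = -4: largest Jordan block has size 3, contributing (x + 4)^3

So m_A(x) = (x + 4)^3 = x^3 + 12*x^2 + 48*x + 64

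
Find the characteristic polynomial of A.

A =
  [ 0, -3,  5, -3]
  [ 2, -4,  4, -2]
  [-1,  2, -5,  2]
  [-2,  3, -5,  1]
x^4 + 8*x^3 + 24*x^2 + 32*x + 16

Expanding det(x·I − A) (e.g. by cofactor expansion or by noting that A is similar to its Jordan form J, which has the same characteristic polynomial as A) gives
  χ_A(x) = x^4 + 8*x^3 + 24*x^2 + 32*x + 16
which factors as (x + 2)^4. The eigenvalues (with algebraic multiplicities) are λ = -2 with multiplicity 4.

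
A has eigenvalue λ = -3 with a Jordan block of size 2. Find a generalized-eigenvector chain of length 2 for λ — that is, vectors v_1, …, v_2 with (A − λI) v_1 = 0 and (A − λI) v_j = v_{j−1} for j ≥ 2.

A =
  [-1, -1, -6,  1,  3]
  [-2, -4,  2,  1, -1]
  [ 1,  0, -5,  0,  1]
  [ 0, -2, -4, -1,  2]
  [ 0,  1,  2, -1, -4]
A Jordan chain for λ = -3 of length 2:
v_1 = (2, -2, 1, 0, 0)ᵀ
v_2 = (1, 0, 0, 0, 0)ᵀ

Let N = A − (-3)·I. We want v_2 with N^2 v_2 = 0 but N^1 v_2 ≠ 0; then v_{j-1} := N · v_j for j = 2, …, 2.

Pick v_2 = (1, 0, 0, 0, 0)ᵀ.
Then v_1 = N · v_2 = (2, -2, 1, 0, 0)ᵀ.

Sanity check: (A − (-3)·I) v_1 = (0, 0, 0, 0, 0)ᵀ = 0. ✓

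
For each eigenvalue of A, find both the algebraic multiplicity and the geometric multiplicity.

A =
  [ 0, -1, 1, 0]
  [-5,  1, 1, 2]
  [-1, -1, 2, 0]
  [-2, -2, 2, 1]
λ = 1: alg = 4, geom = 2

Step 1 — factor the characteristic polynomial to read off the algebraic multiplicities:
  χ_A(x) = (x - 1)^4

Step 2 — compute geometric multiplicities via the rank-nullity identity g(λ) = n − rank(A − λI):
  rank(A − (1)·I) = 2, so dim ker(A − (1)·I) = n − 2 = 2

Summary:
  λ = 1: algebraic multiplicity = 4, geometric multiplicity = 2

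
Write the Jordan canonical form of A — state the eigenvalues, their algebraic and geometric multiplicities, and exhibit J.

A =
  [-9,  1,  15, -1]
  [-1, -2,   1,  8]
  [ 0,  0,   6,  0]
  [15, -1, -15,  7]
J_2(-5) ⊕ J_1(6) ⊕ J_1(6)

The characteristic polynomial is
  det(x·I − A) = x^4 - 2*x^3 - 59*x^2 + 60*x + 900 = (x - 6)^2*(x + 5)^2

Eigenvalues and multiplicities (the geometric multiplicity of λ is n − rank(A − λI), which equals the number of Jordan blocks for λ):
  λ = -5: algebraic multiplicity = 2, geometric multiplicity = 1
  λ = 6: algebraic multiplicity = 2, geometric multiplicity = 2

Determining the block sizes for each eigenvalue:
  λ = -5: one block (gm = 1), so the single block has size am = 2 → block sizes [2]
  λ = 6: gm = am = 2, so every block has size 1 → block sizes [1, 1]

Assembling the blocks gives a Jordan form
J =
  [-5,  1, 0, 0]
  [ 0, -5, 0, 0]
  [ 0,  0, 6, 0]
  [ 0,  0, 0, 6]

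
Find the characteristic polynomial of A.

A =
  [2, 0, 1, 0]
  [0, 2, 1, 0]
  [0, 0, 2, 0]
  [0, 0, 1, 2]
x^4 - 8*x^3 + 24*x^2 - 32*x + 16

Expanding det(x·I − A) (e.g. by cofactor expansion or by noting that A is similar to its Jordan form J, which has the same characteristic polynomial as A) gives
  χ_A(x) = x^4 - 8*x^3 + 24*x^2 - 32*x + 16
which factors as (x - 2)^4. The eigenvalues (with algebraic multiplicities) are λ = 2 with multiplicity 4.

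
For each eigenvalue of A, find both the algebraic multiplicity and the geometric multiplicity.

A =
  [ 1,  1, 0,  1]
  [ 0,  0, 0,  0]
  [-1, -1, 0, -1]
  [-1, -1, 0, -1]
λ = 0: alg = 4, geom = 3

Step 1 — factor the characteristic polynomial to read off the algebraic multiplicities:
  χ_A(x) = x^4

Step 2 — compute geometric multiplicities via the rank-nullity identity g(λ) = n − rank(A − λI):
  rank(A − (0)·I) = 1, so dim ker(A − (0)·I) = n − 1 = 3

Summary:
  λ = 0: algebraic multiplicity = 4, geometric multiplicity = 3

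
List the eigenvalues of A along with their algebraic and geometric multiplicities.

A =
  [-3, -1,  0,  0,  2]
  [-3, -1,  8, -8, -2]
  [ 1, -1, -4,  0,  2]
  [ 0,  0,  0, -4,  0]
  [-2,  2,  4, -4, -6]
λ = -4: alg = 4, geom = 3; λ = -2: alg = 1, geom = 1

Step 1 — factor the characteristic polynomial to read off the algebraic multiplicities:
  χ_A(x) = (x + 2)*(x + 4)^4

Step 2 — compute geometric multiplicities via the rank-nullity identity g(λ) = n − rank(A − λI):
  rank(A − (-4)·I) = 2, so dim ker(A − (-4)·I) = n − 2 = 3
  rank(A − (-2)·I) = 4, so dim ker(A − (-2)·I) = n − 4 = 1

Summary:
  λ = -4: algebraic multiplicity = 4, geometric multiplicity = 3
  λ = -2: algebraic multiplicity = 1, geometric multiplicity = 1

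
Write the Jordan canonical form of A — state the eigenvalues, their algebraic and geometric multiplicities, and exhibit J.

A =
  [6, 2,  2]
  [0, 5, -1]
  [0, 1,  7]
J_2(6) ⊕ J_1(6)

The characteristic polynomial is
  det(x·I − A) = x^3 - 18*x^2 + 108*x - 216 = (x - 6)^3

Eigenvalues and multiplicities (the geometric multiplicity of λ is n − rank(A − λI), which equals the number of Jordan blocks for λ):
  λ = 6: algebraic multiplicity = 3, geometric multiplicity = 2

Determining the block sizes for each eigenvalue:
  λ = 6: 2 blocks summing to 3 forces exactly one block of size 2 and the rest size 1 → block sizes [2, 1]

Assembling the blocks gives a Jordan form
J =
  [6, 1, 0]
  [0, 6, 0]
  [0, 0, 6]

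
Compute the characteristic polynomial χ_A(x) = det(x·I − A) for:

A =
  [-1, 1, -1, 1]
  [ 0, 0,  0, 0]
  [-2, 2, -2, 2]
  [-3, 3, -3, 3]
x^4

Expanding det(x·I − A) (e.g. by cofactor expansion or by noting that A is similar to its Jordan form J, which has the same characteristic polynomial as A) gives
  χ_A(x) = x^4
which factors as x^4. The eigenvalues (with algebraic multiplicities) are λ = 0 with multiplicity 4.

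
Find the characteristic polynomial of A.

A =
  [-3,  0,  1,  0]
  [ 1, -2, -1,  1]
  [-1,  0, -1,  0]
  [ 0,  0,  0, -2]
x^4 + 8*x^3 + 24*x^2 + 32*x + 16

Expanding det(x·I − A) (e.g. by cofactor expansion or by noting that A is similar to its Jordan form J, which has the same characteristic polynomial as A) gives
  χ_A(x) = x^4 + 8*x^3 + 24*x^2 + 32*x + 16
which factors as (x + 2)^4. The eigenvalues (with algebraic multiplicities) are λ = -2 with multiplicity 4.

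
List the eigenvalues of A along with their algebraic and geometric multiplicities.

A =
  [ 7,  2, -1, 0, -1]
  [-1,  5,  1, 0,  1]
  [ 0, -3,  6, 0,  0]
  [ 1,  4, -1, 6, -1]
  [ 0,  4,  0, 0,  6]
λ = 6: alg = 5, geom = 3

Step 1 — factor the characteristic polynomial to read off the algebraic multiplicities:
  χ_A(x) = (x - 6)^5

Step 2 — compute geometric multiplicities via the rank-nullity identity g(λ) = n − rank(A − λI):
  rank(A − (6)·I) = 2, so dim ker(A − (6)·I) = n − 2 = 3

Summary:
  λ = 6: algebraic multiplicity = 5, geometric multiplicity = 3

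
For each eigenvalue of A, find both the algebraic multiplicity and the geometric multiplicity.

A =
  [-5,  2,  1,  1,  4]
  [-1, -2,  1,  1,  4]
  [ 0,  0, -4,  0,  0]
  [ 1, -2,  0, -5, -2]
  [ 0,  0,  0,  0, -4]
λ = -4: alg = 5, geom = 3

Step 1 — factor the characteristic polynomial to read off the algebraic multiplicities:
  χ_A(x) = (x + 4)^5

Step 2 — compute geometric multiplicities via the rank-nullity identity g(λ) = n − rank(A − λI):
  rank(A − (-4)·I) = 2, so dim ker(A − (-4)·I) = n − 2 = 3

Summary:
  λ = -4: algebraic multiplicity = 5, geometric multiplicity = 3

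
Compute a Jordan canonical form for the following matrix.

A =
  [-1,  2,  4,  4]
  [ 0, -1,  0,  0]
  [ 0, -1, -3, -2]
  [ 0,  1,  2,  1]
J_2(-1) ⊕ J_1(-1) ⊕ J_1(-1)

The characteristic polynomial is
  det(x·I − A) = x^4 + 4*x^3 + 6*x^2 + 4*x + 1 = (x + 1)^4

Eigenvalues and multiplicities (the geometric multiplicity of λ is n − rank(A − λI), which equals the number of Jordan blocks for λ):
  λ = -1: algebraic multiplicity = 4, geometric multiplicity = 3

Determining the block sizes for each eigenvalue:
  λ = -1: 3 blocks summing to 4 forces exactly one block of size 2 and the rest size 1 → block sizes [2, 1, 1]

Assembling the blocks gives a Jordan form
J =
  [-1,  1,  0,  0]
  [ 0, -1,  0,  0]
  [ 0,  0, -1,  0]
  [ 0,  0,  0, -1]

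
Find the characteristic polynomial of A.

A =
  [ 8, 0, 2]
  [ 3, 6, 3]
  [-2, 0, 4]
x^3 - 18*x^2 + 108*x - 216

Expanding det(x·I − A) (e.g. by cofactor expansion or by noting that A is similar to its Jordan form J, which has the same characteristic polynomial as A) gives
  χ_A(x) = x^3 - 18*x^2 + 108*x - 216
which factors as (x - 6)^3. The eigenvalues (with algebraic multiplicities) are λ = 6 with multiplicity 3.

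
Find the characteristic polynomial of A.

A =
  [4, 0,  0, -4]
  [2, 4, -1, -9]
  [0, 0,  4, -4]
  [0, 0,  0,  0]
x^4 - 12*x^3 + 48*x^2 - 64*x

Expanding det(x·I − A) (e.g. by cofactor expansion or by noting that A is similar to its Jordan form J, which has the same characteristic polynomial as A) gives
  χ_A(x) = x^4 - 12*x^3 + 48*x^2 - 64*x
which factors as x*(x - 4)^3. The eigenvalues (with algebraic multiplicities) are λ = 0 with multiplicity 1, λ = 4 with multiplicity 3.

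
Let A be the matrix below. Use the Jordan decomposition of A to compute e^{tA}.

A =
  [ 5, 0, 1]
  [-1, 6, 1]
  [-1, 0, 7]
e^{tA} =
  [-t*exp(6*t) + exp(6*t), 0, t*exp(6*t)]
  [-t*exp(6*t), exp(6*t), t*exp(6*t)]
  [-t*exp(6*t), 0, t*exp(6*t) + exp(6*t)]

Strategy: write A = P · J · P⁻¹ where J is a Jordan canonical form, so e^{tA} = P · e^{tJ} · P⁻¹, and e^{tJ} can be computed block-by-block.

A has Jordan form
J =
  [6, 1, 0]
  [0, 6, 0]
  [0, 0, 6]
(up to reordering of blocks).

Per-block formulas:
  For a 2×2 Jordan block J_2(6): exp(t · J_2(6)) = e^(6t)·(I + t·N), where N is the 2×2 nilpotent shift.
  For a 1×1 block at λ = 6: exp(t · [6]) = [e^(6t)].

After assembling e^{tJ} and conjugating by P, we get:

e^{tA} =
  [-t*exp(6*t) + exp(6*t), 0, t*exp(6*t)]
  [-t*exp(6*t), exp(6*t), t*exp(6*t)]
  [-t*exp(6*t), 0, t*exp(6*t) + exp(6*t)]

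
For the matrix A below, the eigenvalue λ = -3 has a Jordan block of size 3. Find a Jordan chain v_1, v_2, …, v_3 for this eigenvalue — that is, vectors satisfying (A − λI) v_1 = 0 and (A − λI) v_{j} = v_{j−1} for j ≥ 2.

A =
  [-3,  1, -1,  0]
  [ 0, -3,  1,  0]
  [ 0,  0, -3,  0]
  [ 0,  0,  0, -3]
A Jordan chain for λ = -3 of length 3:
v_1 = (1, 0, 0, 0)ᵀ
v_2 = (-1, 1, 0, 0)ᵀ
v_3 = (0, 0, 1, 0)ᵀ

Let N = A − (-3)·I. We want v_3 with N^3 v_3 = 0 but N^2 v_3 ≠ 0; then v_{j-1} := N · v_j for j = 3, …, 2.

Pick v_3 = (0, 0, 1, 0)ᵀ.
Then v_2 = N · v_3 = (-1, 1, 0, 0)ᵀ.
Then v_1 = N · v_2 = (1, 0, 0, 0)ᵀ.

Sanity check: (A − (-3)·I) v_1 = (0, 0, 0, 0)ᵀ = 0. ✓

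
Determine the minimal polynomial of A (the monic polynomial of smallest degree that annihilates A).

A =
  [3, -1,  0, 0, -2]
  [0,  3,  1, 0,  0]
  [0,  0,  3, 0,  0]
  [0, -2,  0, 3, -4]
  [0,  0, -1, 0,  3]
x^3 - 9*x^2 + 27*x - 27

The characteristic polynomial is χ_A(x) = (x - 3)^5, so the eigenvalues are known. The minimal polynomial is
  m_A(x) = Π_λ (x − λ)^{k_λ}
where k_λ is the size of the *largest* Jordan block for λ (equivalently, the smallest k with (A − λI)^k v = 0 for every generalised eigenvector v of λ).

  λ = 3: largest Jordan block has size 3, contributing (x − 3)^3

So m_A(x) = (x - 3)^3 = x^3 - 9*x^2 + 27*x - 27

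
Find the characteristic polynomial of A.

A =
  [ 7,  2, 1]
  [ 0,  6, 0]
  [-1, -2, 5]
x^3 - 18*x^2 + 108*x - 216

Expanding det(x·I − A) (e.g. by cofactor expansion or by noting that A is similar to its Jordan form J, which has the same characteristic polynomial as A) gives
  χ_A(x) = x^3 - 18*x^2 + 108*x - 216
which factors as (x - 6)^3. The eigenvalues (with algebraic multiplicities) are λ = 6 with multiplicity 3.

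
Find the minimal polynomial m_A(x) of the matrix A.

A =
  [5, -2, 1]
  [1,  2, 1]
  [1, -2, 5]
x^2 - 8*x + 16

The characteristic polynomial is χ_A(x) = (x - 4)^3, so the eigenvalues are known. The minimal polynomial is
  m_A(x) = Π_λ (x − λ)^{k_λ}
where k_λ is the size of the *largest* Jordan block for λ (equivalently, the smallest k with (A − λI)^k v = 0 for every generalised eigenvector v of λ).

  λ = 4: largest Jordan block has size 2, contributing (x − 4)^2

So m_A(x) = (x - 4)^2 = x^2 - 8*x + 16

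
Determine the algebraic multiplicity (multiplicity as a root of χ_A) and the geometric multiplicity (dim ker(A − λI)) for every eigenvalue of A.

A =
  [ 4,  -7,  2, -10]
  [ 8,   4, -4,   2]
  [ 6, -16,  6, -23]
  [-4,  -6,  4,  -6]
λ = 2: alg = 4, geom = 2

Step 1 — factor the characteristic polynomial to read off the algebraic multiplicities:
  χ_A(x) = (x - 2)^4

Step 2 — compute geometric multiplicities via the rank-nullity identity g(λ) = n − rank(A − λI):
  rank(A − (2)·I) = 2, so dim ker(A − (2)·I) = n − 2 = 2

Summary:
  λ = 2: algebraic multiplicity = 4, geometric multiplicity = 2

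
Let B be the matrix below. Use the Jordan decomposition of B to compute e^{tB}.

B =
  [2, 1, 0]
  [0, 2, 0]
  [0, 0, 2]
e^{tB} =
  [exp(2*t), t*exp(2*t), 0]
  [0, exp(2*t), 0]
  [0, 0, exp(2*t)]

Strategy: write B = P · J · P⁻¹ where J is a Jordan canonical form, so e^{tB} = P · e^{tJ} · P⁻¹, and e^{tJ} can be computed block-by-block.

B has Jordan form
J =
  [2, 1, 0]
  [0, 2, 0]
  [0, 0, 2]
(up to reordering of blocks).

Per-block formulas:
  For a 1×1 block at λ = 2: exp(t · [2]) = [e^(2t)].
  For a 2×2 Jordan block J_2(2): exp(t · J_2(2)) = e^(2t)·(I + t·N), where N is the 2×2 nilpotent shift.

After assembling e^{tJ} and conjugating by P, we get:

e^{tB} =
  [exp(2*t), t*exp(2*t), 0]
  [0, exp(2*t), 0]
  [0, 0, exp(2*t)]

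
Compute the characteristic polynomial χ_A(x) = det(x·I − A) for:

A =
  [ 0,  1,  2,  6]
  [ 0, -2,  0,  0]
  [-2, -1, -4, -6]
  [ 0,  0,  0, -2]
x^4 + 8*x^3 + 24*x^2 + 32*x + 16

Expanding det(x·I − A) (e.g. by cofactor expansion or by noting that A is similar to its Jordan form J, which has the same characteristic polynomial as A) gives
  χ_A(x) = x^4 + 8*x^3 + 24*x^2 + 32*x + 16
which factors as (x + 2)^4. The eigenvalues (with algebraic multiplicities) are λ = -2 with multiplicity 4.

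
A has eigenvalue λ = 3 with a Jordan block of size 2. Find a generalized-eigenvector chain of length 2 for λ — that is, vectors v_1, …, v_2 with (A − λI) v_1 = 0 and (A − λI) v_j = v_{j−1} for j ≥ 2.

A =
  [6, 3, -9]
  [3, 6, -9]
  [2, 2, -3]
A Jordan chain for λ = 3 of length 2:
v_1 = (3, 3, 2)ᵀ
v_2 = (1, 0, 0)ᵀ

Let N = A − (3)·I. We want v_2 with N^2 v_2 = 0 but N^1 v_2 ≠ 0; then v_{j-1} := N · v_j for j = 2, …, 2.

Pick v_2 = (1, 0, 0)ᵀ.
Then v_1 = N · v_2 = (3, 3, 2)ᵀ.

Sanity check: (A − (3)·I) v_1 = (0, 0, 0)ᵀ = 0. ✓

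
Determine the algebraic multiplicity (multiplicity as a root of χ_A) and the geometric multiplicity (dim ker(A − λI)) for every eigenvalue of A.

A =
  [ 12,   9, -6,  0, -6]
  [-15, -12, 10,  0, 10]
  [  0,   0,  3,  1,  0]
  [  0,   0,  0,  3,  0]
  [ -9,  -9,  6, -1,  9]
λ = 3: alg = 5, geom = 3

Step 1 — factor the characteristic polynomial to read off the algebraic multiplicities:
  χ_A(x) = (x - 3)^5

Step 2 — compute geometric multiplicities via the rank-nullity identity g(λ) = n − rank(A − λI):
  rank(A − (3)·I) = 2, so dim ker(A − (3)·I) = n − 2 = 3

Summary:
  λ = 3: algebraic multiplicity = 5, geometric multiplicity = 3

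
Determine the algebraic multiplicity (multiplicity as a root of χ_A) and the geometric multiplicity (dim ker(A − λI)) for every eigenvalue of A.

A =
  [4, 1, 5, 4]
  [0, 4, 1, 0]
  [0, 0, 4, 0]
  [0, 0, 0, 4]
λ = 4: alg = 4, geom = 2

Step 1 — factor the characteristic polynomial to read off the algebraic multiplicities:
  χ_A(x) = (x - 4)^4

Step 2 — compute geometric multiplicities via the rank-nullity identity g(λ) = n − rank(A − λI):
  rank(A − (4)·I) = 2, so dim ker(A − (4)·I) = n − 2 = 2

Summary:
  λ = 4: algebraic multiplicity = 4, geometric multiplicity = 2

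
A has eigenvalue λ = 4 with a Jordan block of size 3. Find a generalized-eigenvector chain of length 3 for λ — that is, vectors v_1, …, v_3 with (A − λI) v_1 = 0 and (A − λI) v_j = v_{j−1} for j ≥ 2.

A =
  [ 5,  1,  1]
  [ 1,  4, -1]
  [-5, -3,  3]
A Jordan chain for λ = 4 of length 3:
v_1 = (-3, 6, -3)ᵀ
v_2 = (1, 1, -5)ᵀ
v_3 = (1, 0, 0)ᵀ

Let N = A − (4)·I. We want v_3 with N^3 v_3 = 0 but N^2 v_3 ≠ 0; then v_{j-1} := N · v_j for j = 3, …, 2.

Pick v_3 = (1, 0, 0)ᵀ.
Then v_2 = N · v_3 = (1, 1, -5)ᵀ.
Then v_1 = N · v_2 = (-3, 6, -3)ᵀ.

Sanity check: (A − (4)·I) v_1 = (0, 0, 0)ᵀ = 0. ✓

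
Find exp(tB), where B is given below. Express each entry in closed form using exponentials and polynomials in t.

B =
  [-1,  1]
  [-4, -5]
e^{tB} =
  [2*t*exp(-3*t) + exp(-3*t), t*exp(-3*t)]
  [-4*t*exp(-3*t), -2*t*exp(-3*t) + exp(-3*t)]

Strategy: write B = P · J · P⁻¹ where J is a Jordan canonical form, so e^{tB} = P · e^{tJ} · P⁻¹, and e^{tJ} can be computed block-by-block.

B has Jordan form
J =
  [-3,  1]
  [ 0, -3]
(up to reordering of blocks).

Per-block formulas:
  For a 2×2 Jordan block J_2(-3): exp(t · J_2(-3)) = e^(-3t)·(I + t·N), where N is the 2×2 nilpotent shift.

After assembling e^{tJ} and conjugating by P, we get:

e^{tB} =
  [2*t*exp(-3*t) + exp(-3*t), t*exp(-3*t)]
  [-4*t*exp(-3*t), -2*t*exp(-3*t) + exp(-3*t)]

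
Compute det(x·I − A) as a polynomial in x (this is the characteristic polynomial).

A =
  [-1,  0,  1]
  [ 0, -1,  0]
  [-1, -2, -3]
x^3 + 5*x^2 + 8*x + 4

Expanding det(x·I − A) (e.g. by cofactor expansion or by noting that A is similar to its Jordan form J, which has the same characteristic polynomial as A) gives
  χ_A(x) = x^3 + 5*x^2 + 8*x + 4
which factors as (x + 1)*(x + 2)^2. The eigenvalues (with algebraic multiplicities) are λ = -2 with multiplicity 2, λ = -1 with multiplicity 1.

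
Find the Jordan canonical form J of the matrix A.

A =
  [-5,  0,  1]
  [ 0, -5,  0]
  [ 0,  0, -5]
J_2(-5) ⊕ J_1(-5)

The characteristic polynomial is
  det(x·I − A) = x^3 + 15*x^2 + 75*x + 125 = (x + 5)^3

Eigenvalues and multiplicities (the geometric multiplicity of λ is n − rank(A − λI), which equals the number of Jordan blocks for λ):
  λ = -5: algebraic multiplicity = 3, geometric multiplicity = 2

Determining the block sizes for each eigenvalue:
  λ = -5: 2 blocks summing to 3 forces exactly one block of size 2 and the rest size 1 → block sizes [2, 1]

Assembling the blocks gives a Jordan form
J =
  [-5,  1,  0]
  [ 0, -5,  0]
  [ 0,  0, -5]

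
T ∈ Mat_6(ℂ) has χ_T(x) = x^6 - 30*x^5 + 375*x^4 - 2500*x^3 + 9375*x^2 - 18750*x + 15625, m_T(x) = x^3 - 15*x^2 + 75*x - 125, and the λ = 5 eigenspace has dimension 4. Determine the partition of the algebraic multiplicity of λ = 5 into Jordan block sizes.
Block sizes for λ = 5: [3, 1, 1, 1]

Step 1 — from the characteristic polynomial, algebraic multiplicity of λ = 5 is 6. From dim ker(T − (5)·I) = 4, there are exactly 4 Jordan blocks for λ = 5.
Step 2 — from the minimal polynomial, the factor (x − 5)^3 tells us the largest block for λ = 5 has size 3.
Step 3 — with total size 6, 4 blocks, and largest block 3, the block sizes (in nonincreasing order) are [3, 1, 1, 1].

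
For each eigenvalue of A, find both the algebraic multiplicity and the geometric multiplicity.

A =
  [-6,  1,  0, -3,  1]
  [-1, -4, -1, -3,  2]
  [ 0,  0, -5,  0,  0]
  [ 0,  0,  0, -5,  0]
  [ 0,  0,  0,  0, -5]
λ = -5: alg = 5, geom = 3

Step 1 — factor the characteristic polynomial to read off the algebraic multiplicities:
  χ_A(x) = (x + 5)^5

Step 2 — compute geometric multiplicities via the rank-nullity identity g(λ) = n − rank(A − λI):
  rank(A − (-5)·I) = 2, so dim ker(A − (-5)·I) = n − 2 = 3

Summary:
  λ = -5: algebraic multiplicity = 5, geometric multiplicity = 3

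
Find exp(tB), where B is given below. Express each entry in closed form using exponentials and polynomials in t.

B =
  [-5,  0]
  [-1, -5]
e^{tB} =
  [exp(-5*t), 0]
  [-t*exp(-5*t), exp(-5*t)]

Strategy: write B = P · J · P⁻¹ where J is a Jordan canonical form, so e^{tB} = P · e^{tJ} · P⁻¹, and e^{tJ} can be computed block-by-block.

B has Jordan form
J =
  [-5,  1]
  [ 0, -5]
(up to reordering of blocks).

Per-block formulas:
  For a 2×2 Jordan block J_2(-5): exp(t · J_2(-5)) = e^(-5t)·(I + t·N), where N is the 2×2 nilpotent shift.

After assembling e^{tJ} and conjugating by P, we get:

e^{tB} =
  [exp(-5*t), 0]
  [-t*exp(-5*t), exp(-5*t)]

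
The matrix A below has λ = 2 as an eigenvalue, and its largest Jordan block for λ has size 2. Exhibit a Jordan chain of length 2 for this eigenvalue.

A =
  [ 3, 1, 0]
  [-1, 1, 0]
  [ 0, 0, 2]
A Jordan chain for λ = 2 of length 2:
v_1 = (1, -1, 0)ᵀ
v_2 = (1, 0, 0)ᵀ

Let N = A − (2)·I. We want v_2 with N^2 v_2 = 0 but N^1 v_2 ≠ 0; then v_{j-1} := N · v_j for j = 2, …, 2.

Pick v_2 = (1, 0, 0)ᵀ.
Then v_1 = N · v_2 = (1, -1, 0)ᵀ.

Sanity check: (A − (2)·I) v_1 = (0, 0, 0)ᵀ = 0. ✓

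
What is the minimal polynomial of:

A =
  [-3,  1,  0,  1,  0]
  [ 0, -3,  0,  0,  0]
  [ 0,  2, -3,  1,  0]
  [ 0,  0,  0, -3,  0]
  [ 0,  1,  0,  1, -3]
x^2 + 6*x + 9

The characteristic polynomial is χ_A(x) = (x + 3)^5, so the eigenvalues are known. The minimal polynomial is
  m_A(x) = Π_λ (x − λ)^{k_λ}
where k_λ is the size of the *largest* Jordan block for λ (equivalently, the smallest k with (A − λI)^k v = 0 for every generalised eigenvector v of λ).

  λ = -3: largest Jordan block has size 2, contributing (x + 3)^2

So m_A(x) = (x + 3)^2 = x^2 + 6*x + 9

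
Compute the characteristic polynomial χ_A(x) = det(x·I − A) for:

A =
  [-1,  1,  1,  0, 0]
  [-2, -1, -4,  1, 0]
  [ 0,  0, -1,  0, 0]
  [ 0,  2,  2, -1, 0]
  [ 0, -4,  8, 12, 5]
x^5 - x^4 - 14*x^3 - 26*x^2 - 19*x - 5

Expanding det(x·I − A) (e.g. by cofactor expansion or by noting that A is similar to its Jordan form J, which has the same characteristic polynomial as A) gives
  χ_A(x) = x^5 - x^4 - 14*x^3 - 26*x^2 - 19*x - 5
which factors as (x - 5)*(x + 1)^4. The eigenvalues (with algebraic multiplicities) are λ = -1 with multiplicity 4, λ = 5 with multiplicity 1.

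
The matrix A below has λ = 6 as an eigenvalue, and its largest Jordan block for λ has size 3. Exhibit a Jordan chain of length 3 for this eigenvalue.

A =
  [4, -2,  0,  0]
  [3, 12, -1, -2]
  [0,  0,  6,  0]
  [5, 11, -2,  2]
A Jordan chain for λ = 6 of length 3:
v_1 = (-2, 2, 0, 3)ᵀ
v_2 = (-2, 3, 0, 5)ᵀ
v_3 = (1, 0, 0, 0)ᵀ

Let N = A − (6)·I. We want v_3 with N^3 v_3 = 0 but N^2 v_3 ≠ 0; then v_{j-1} := N · v_j for j = 3, …, 2.

Pick v_3 = (1, 0, 0, 0)ᵀ.
Then v_2 = N · v_3 = (-2, 3, 0, 5)ᵀ.
Then v_1 = N · v_2 = (-2, 2, 0, 3)ᵀ.

Sanity check: (A − (6)·I) v_1 = (0, 0, 0, 0)ᵀ = 0. ✓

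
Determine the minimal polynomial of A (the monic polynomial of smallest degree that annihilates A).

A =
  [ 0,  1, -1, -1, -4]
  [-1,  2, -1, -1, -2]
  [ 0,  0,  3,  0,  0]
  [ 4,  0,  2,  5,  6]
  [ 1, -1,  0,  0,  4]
x^3 - 8*x^2 + 21*x - 18

The characteristic polynomial is χ_A(x) = (x - 3)^4*(x - 2), so the eigenvalues are known. The minimal polynomial is
  m_A(x) = Π_λ (x − λ)^{k_λ}
where k_λ is the size of the *largest* Jordan block for λ (equivalently, the smallest k with (A − λI)^k v = 0 for every generalised eigenvector v of λ).

  λ = 2: largest Jordan block has size 1, contributing (x − 2)
  λ = 3: largest Jordan block has size 2, contributing (x − 3)^2

So m_A(x) = (x - 3)^2*(x - 2) = x^3 - 8*x^2 + 21*x - 18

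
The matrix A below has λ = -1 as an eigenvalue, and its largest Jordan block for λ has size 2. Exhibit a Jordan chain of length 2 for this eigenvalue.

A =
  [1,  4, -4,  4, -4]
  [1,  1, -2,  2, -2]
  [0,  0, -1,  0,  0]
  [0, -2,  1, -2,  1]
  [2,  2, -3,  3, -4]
A Jordan chain for λ = -1 of length 2:
v_1 = (2, 1, 0, 0, 2)ᵀ
v_2 = (1, 0, 0, 0, 0)ᵀ

Let N = A − (-1)·I. We want v_2 with N^2 v_2 = 0 but N^1 v_2 ≠ 0; then v_{j-1} := N · v_j for j = 2, …, 2.

Pick v_2 = (1, 0, 0, 0, 0)ᵀ.
Then v_1 = N · v_2 = (2, 1, 0, 0, 2)ᵀ.

Sanity check: (A − (-1)·I) v_1 = (0, 0, 0, 0, 0)ᵀ = 0. ✓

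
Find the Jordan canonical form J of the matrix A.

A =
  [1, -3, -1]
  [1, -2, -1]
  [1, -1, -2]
J_3(-1)

The characteristic polynomial is
  det(x·I − A) = x^3 + 3*x^2 + 3*x + 1 = (x + 1)^3

Eigenvalues and multiplicities (the geometric multiplicity of λ is n − rank(A − λI), which equals the number of Jordan blocks for λ):
  λ = -1: algebraic multiplicity = 3, geometric multiplicity = 1

Determining the block sizes for each eigenvalue:
  λ = -1: one block (gm = 1), so the single block has size am = 3 → block sizes [3]

Assembling the blocks gives a Jordan form
J =
  [-1,  1,  0]
  [ 0, -1,  1]
  [ 0,  0, -1]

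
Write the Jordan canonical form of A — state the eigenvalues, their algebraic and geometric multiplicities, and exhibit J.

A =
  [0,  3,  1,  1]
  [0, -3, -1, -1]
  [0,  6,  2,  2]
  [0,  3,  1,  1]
J_2(0) ⊕ J_1(0) ⊕ J_1(0)

The characteristic polynomial is
  det(x·I − A) = x^4

Eigenvalues and multiplicities (the geometric multiplicity of λ is n − rank(A − λI), which equals the number of Jordan blocks for λ):
  λ = 0: algebraic multiplicity = 4, geometric multiplicity = 3

Determining the block sizes for each eigenvalue:
  λ = 0: 3 blocks summing to 4 forces exactly one block of size 2 and the rest size 1 → block sizes [2, 1, 1]

Assembling the blocks gives a Jordan form
J =
  [0, 1, 0, 0]
  [0, 0, 0, 0]
  [0, 0, 0, 0]
  [0, 0, 0, 0]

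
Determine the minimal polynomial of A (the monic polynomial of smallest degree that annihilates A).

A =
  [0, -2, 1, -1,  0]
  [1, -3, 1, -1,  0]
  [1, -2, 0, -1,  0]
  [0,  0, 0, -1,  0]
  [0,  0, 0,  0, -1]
x^2 + 2*x + 1

The characteristic polynomial is χ_A(x) = (x + 1)^5, so the eigenvalues are known. The minimal polynomial is
  m_A(x) = Π_λ (x − λ)^{k_λ}
where k_λ is the size of the *largest* Jordan block for λ (equivalently, the smallest k with (A − λI)^k v = 0 for every generalised eigenvector v of λ).

  λ = -1: largest Jordan block has size 2, contributing (x + 1)^2

So m_A(x) = (x + 1)^2 = x^2 + 2*x + 1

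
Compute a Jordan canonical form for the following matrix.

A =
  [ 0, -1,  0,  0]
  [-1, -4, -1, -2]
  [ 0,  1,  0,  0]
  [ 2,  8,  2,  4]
J_3(0) ⊕ J_1(0)

The characteristic polynomial is
  det(x·I − A) = x^4

Eigenvalues and multiplicities (the geometric multiplicity of λ is n − rank(A − λI), which equals the number of Jordan blocks for λ):
  λ = 0: algebraic multiplicity = 4, geometric multiplicity = 2

Determining the block sizes for each eigenvalue:
  λ = 0: with am = 4 and gm = 2, the partition is not yet determined (e.g. several partitions of 4 into 2 parts exist). Let N = A − (0)·I. Computing rank(N^1) = 2, rank(N^2) = 1, rank(N^3) = 0; the number of blocks of size ≥ j is rank(N^{j−1}) − rank(N^j), giving [2, 1, 1]. So we have 1 block(s) of size 3, 1 block(s) of size 1 → block sizes [3, 1]

Assembling the blocks gives a Jordan form
J =
  [0, 1, 0, 0]
  [0, 0, 1, 0]
  [0, 0, 0, 0]
  [0, 0, 0, 0]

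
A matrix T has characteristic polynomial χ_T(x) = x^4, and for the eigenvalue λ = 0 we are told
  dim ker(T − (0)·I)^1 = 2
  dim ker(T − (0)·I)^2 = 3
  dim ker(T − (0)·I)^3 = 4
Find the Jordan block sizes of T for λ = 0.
Block sizes for λ = 0: [3, 1]

From the dimensions of kernels of powers, the number of Jordan blocks of size at least j is d_j − d_{j−1} where d_j = dim ker(N^j) (with d_0 = 0). Computing the differences gives [2, 1, 1].
The number of blocks of size exactly k is (#blocks of size ≥ k) − (#blocks of size ≥ k + 1), so the partition is: 1 block(s) of size 1, 1 block(s) of size 3.
In nonincreasing order the block sizes are [3, 1].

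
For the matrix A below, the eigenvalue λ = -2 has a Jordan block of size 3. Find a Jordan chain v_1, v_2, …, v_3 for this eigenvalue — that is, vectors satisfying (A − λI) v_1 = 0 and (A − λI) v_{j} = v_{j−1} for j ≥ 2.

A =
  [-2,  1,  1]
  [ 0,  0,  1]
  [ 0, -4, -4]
A Jordan chain for λ = -2 of length 3:
v_1 = (-2, 0, 0)ᵀ
v_2 = (1, 2, -4)ᵀ
v_3 = (0, 1, 0)ᵀ

Let N = A − (-2)·I. We want v_3 with N^3 v_3 = 0 but N^2 v_3 ≠ 0; then v_{j-1} := N · v_j for j = 3, …, 2.

Pick v_3 = (0, 1, 0)ᵀ.
Then v_2 = N · v_3 = (1, 2, -4)ᵀ.
Then v_1 = N · v_2 = (-2, 0, 0)ᵀ.

Sanity check: (A − (-2)·I) v_1 = (0, 0, 0)ᵀ = 0. ✓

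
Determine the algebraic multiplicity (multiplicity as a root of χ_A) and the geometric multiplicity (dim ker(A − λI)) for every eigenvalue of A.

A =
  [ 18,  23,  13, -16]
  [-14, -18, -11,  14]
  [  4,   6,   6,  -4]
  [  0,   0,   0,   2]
λ = 2: alg = 4, geom = 2

Step 1 — factor the characteristic polynomial to read off the algebraic multiplicities:
  χ_A(x) = (x - 2)^4

Step 2 — compute geometric multiplicities via the rank-nullity identity g(λ) = n − rank(A − λI):
  rank(A − (2)·I) = 2, so dim ker(A − (2)·I) = n − 2 = 2

Summary:
  λ = 2: algebraic multiplicity = 4, geometric multiplicity = 2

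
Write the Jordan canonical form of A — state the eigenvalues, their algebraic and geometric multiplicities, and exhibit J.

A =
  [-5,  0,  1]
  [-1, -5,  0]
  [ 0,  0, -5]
J_3(-5)

The characteristic polynomial is
  det(x·I − A) = x^3 + 15*x^2 + 75*x + 125 = (x + 5)^3

Eigenvalues and multiplicities (the geometric multiplicity of λ is n − rank(A − λI), which equals the number of Jordan blocks for λ):
  λ = -5: algebraic multiplicity = 3, geometric multiplicity = 1

Determining the block sizes for each eigenvalue:
  λ = -5: one block (gm = 1), so the single block has size am = 3 → block sizes [3]

Assembling the blocks gives a Jordan form
J =
  [-5,  1,  0]
  [ 0, -5,  1]
  [ 0,  0, -5]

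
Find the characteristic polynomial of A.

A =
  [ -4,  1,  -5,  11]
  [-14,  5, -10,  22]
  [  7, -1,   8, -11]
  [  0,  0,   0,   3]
x^4 - 12*x^3 + 54*x^2 - 108*x + 81

Expanding det(x·I − A) (e.g. by cofactor expansion or by noting that A is similar to its Jordan form J, which has the same characteristic polynomial as A) gives
  χ_A(x) = x^4 - 12*x^3 + 54*x^2 - 108*x + 81
which factors as (x - 3)^4. The eigenvalues (with algebraic multiplicities) are λ = 3 with multiplicity 4.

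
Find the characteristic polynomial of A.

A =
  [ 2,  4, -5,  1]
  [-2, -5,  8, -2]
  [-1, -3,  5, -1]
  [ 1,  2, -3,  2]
x^4 - 4*x^3 + 6*x^2 - 4*x + 1

Expanding det(x·I − A) (e.g. by cofactor expansion or by noting that A is similar to its Jordan form J, which has the same characteristic polynomial as A) gives
  χ_A(x) = x^4 - 4*x^3 + 6*x^2 - 4*x + 1
which factors as (x - 1)^4. The eigenvalues (with algebraic multiplicities) are λ = 1 with multiplicity 4.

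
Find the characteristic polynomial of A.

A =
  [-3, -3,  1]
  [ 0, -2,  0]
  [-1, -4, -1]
x^3 + 6*x^2 + 12*x + 8

Expanding det(x·I − A) (e.g. by cofactor expansion or by noting that A is similar to its Jordan form J, which has the same characteristic polynomial as A) gives
  χ_A(x) = x^3 + 6*x^2 + 12*x + 8
which factors as (x + 2)^3. The eigenvalues (with algebraic multiplicities) are λ = -2 with multiplicity 3.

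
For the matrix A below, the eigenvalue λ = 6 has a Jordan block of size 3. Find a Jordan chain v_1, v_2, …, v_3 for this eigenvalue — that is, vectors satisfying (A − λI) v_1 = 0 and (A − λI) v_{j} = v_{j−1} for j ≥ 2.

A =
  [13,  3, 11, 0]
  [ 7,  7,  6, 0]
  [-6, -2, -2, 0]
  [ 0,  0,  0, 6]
A Jordan chain for λ = 6 of length 3:
v_1 = (4, 20, -8, 0)ᵀ
v_2 = (7, 7, -6, 0)ᵀ
v_3 = (1, 0, 0, 0)ᵀ

Let N = A − (6)·I. We want v_3 with N^3 v_3 = 0 but N^2 v_3 ≠ 0; then v_{j-1} := N · v_j for j = 3, …, 2.

Pick v_3 = (1, 0, 0, 0)ᵀ.
Then v_2 = N · v_3 = (7, 7, -6, 0)ᵀ.
Then v_1 = N · v_2 = (4, 20, -8, 0)ᵀ.

Sanity check: (A − (6)·I) v_1 = (0, 0, 0, 0)ᵀ = 0. ✓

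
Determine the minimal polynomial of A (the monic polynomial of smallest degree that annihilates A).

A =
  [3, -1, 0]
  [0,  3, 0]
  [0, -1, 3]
x^2 - 6*x + 9

The characteristic polynomial is χ_A(x) = (x - 3)^3, so the eigenvalues are known. The minimal polynomial is
  m_A(x) = Π_λ (x − λ)^{k_λ}
where k_λ is the size of the *largest* Jordan block for λ (equivalently, the smallest k with (A − λI)^k v = 0 for every generalised eigenvector v of λ).

  λ = 3: largest Jordan block has size 2, contributing (x − 3)^2

So m_A(x) = (x - 3)^2 = x^2 - 6*x + 9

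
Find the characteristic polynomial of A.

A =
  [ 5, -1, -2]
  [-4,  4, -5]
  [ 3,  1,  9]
x^3 - 18*x^2 + 108*x - 216

Expanding det(x·I − A) (e.g. by cofactor expansion or by noting that A is similar to its Jordan form J, which has the same characteristic polynomial as A) gives
  χ_A(x) = x^3 - 18*x^2 + 108*x - 216
which factors as (x - 6)^3. The eigenvalues (with algebraic multiplicities) are λ = 6 with multiplicity 3.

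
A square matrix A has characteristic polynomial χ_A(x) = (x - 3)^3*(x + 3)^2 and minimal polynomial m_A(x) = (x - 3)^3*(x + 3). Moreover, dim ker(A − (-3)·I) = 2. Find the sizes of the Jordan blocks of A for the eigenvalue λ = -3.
Block sizes for λ = -3: [1, 1]

Step 1 — from the characteristic polynomial, algebraic multiplicity of λ = -3 is 2. From dim ker(A − (-3)·I) = 2, there are exactly 2 Jordan blocks for λ = -3.
Step 2 — from the minimal polynomial, the factor (x + 3) tells us the largest block for λ = -3 has size 1.
Step 3 — with total size 2, 2 blocks, and largest block 1, the block sizes (in nonincreasing order) are [1, 1].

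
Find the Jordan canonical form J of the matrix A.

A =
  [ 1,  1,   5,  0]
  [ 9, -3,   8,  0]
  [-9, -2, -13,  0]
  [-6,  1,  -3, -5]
J_3(-5) ⊕ J_1(-5)

The characteristic polynomial is
  det(x·I − A) = x^4 + 20*x^3 + 150*x^2 + 500*x + 625 = (x + 5)^4

Eigenvalues and multiplicities (the geometric multiplicity of λ is n − rank(A − λI), which equals the number of Jordan blocks for λ):
  λ = -5: algebraic multiplicity = 4, geometric multiplicity = 2

Determining the block sizes for each eigenvalue:
  λ = -5: with am = 4 and gm = 2, the partition is not yet determined (e.g. several partitions of 4 into 2 parts exist). Let N = A − (-5)·I. Computing rank(N^1) = 2, rank(N^2) = 1, rank(N^3) = 0; the number of blocks of size ≥ j is rank(N^{j−1}) − rank(N^j), giving [2, 1, 1]. So we have 1 block(s) of size 3, 1 block(s) of size 1 → block sizes [3, 1]

Assembling the blocks gives a Jordan form
J =
  [-5,  1,  0,  0]
  [ 0, -5,  1,  0]
  [ 0,  0, -5,  0]
  [ 0,  0,  0, -5]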